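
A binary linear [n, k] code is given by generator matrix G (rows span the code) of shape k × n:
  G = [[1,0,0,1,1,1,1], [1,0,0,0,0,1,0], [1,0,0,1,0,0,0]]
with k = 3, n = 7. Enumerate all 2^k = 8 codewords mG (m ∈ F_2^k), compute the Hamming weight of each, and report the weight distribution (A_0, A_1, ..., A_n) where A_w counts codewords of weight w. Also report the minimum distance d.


Weight distribution: A_0 = 1, A_2 = 3, A_3 = 3, A_5 = 1. Minimum distance d = 2.

Enumerate all 2^3 = 8 messages m ∈ F_2^3.
For each, compute codeword c = mG in F_2^7, then tally its weight.
  m = 000 → c = 0000000, weight = 0.
  m = 100 → c = 1001111, weight = 5.
  m = 010 → c = 1000010, weight = 2.
  m = 110 → c = 0001101, weight = 3.
  m = 001 → c = 1001000, weight = 2.
  m = 101 → c = 0000111, weight = 3.
  m = 011 → c = 0001010, weight = 2.
  m = 111 → c = 1000101, weight = 3.
Tally weights:
  weight 0: 1 codewords.
  weight 2: 3 codewords.
  weight 3: 3 codewords.
  weight 5: 1 codewords.
Minimum distance d = smallest w > 0 with A_w > 0 = 2.
Sanity: Σ A_w = 8 = 2^3 = 8 ✓.


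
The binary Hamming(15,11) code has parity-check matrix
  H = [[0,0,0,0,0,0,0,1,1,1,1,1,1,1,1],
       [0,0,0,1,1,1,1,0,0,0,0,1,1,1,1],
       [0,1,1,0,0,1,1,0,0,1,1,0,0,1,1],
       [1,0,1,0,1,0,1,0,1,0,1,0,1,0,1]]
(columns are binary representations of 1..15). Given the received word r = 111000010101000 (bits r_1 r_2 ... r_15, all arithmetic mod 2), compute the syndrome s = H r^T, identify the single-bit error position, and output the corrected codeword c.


s = (1, 1, 1, 0)^T, error position = 14, corrected codeword c = 111000010101010

Compute s = H r^T mod 2 one row at a time:
  s_1 = 1 + 0 + 1 + 0 + 1 + 0 + 0 + 0 = 3 ≡ 1 (mod 2).
  s_2 = 0 + 0 + 0 + 0 + 1 + 0 + 0 + 0 = 1 ≡ 1 (mod 2).
  s_3 = 1 + 1 + 0 + 0 + 1 + 0 + 0 + 0 = 3 ≡ 1 (mod 2).
  s_4 = 1 + 1 + 0 + 0 + 0 + 0 + 0 + 0 = 2 ≡ 0 (mod 2).
s = (1, 1, 1, 0)^T — this equals column 14 of H (binary 1110), so error is at position 14.
Correct: flip bit 14 of r = 111000010101000 to get c = 111000010101010.


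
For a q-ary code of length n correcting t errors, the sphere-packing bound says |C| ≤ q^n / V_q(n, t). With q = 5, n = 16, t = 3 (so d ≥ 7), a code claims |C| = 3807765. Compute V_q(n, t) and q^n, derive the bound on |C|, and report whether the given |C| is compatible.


V_q(n, t) = 37825, q^n = 152587890625, Hamming bound = 4034048, |C| = 3807765 ≤ bound (satisfied).

Step 1: Compute V_q(n, t) = Σ_{j=0}^3 C(n, j) (q−1)^j.
  j = 0: C(16,0)·(4)^0 = 1·1 = 1.
  j = 1: C(16,1)·(4)^1 = 16·4 = 64.
  j = 2: C(16,2)·(4)^2 = 120·16 = 1920.
  j = 3: C(16,3)·(4)^3 = 560·64 = 35840.
  V_q(n, t) = 1 + 64 + 1920 + 35840 = 37825.
Step 2: q^n = 5^16 = 152587890625.
Step 3: Hamming bound ⌊q^n / V_q(n,t)⌋ = ⌊152587890625/37825⌋ = 4034048.
Step 4: Compare |C| = 3807765 to 4034048: satisfied.
The claimed |C| lies below the Hamming bound.


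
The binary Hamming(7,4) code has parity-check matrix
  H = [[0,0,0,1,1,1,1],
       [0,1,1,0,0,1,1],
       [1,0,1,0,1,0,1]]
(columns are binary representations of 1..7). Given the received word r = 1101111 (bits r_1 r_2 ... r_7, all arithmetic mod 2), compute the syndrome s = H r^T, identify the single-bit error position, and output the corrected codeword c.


s = (0, 1, 1)^T, error position = 3, corrected codeword c = 1111111

Compute s = H r^T mod 2 one row at a time:
  s_1 = 1 + 1 + 1 + 1 = 4 ≡ 0 (mod 2).
  s_2 = 1 + 0 + 1 + 1 = 3 ≡ 1 (mod 2).
  s_3 = 1 + 0 + 1 + 1 = 3 ≡ 1 (mod 2).
s = (0, 1, 1)^T — this equals column 3 of H (binary 011), so error is at position 3.
Correct: flip bit 3 of r = 1101111 to get c = 1111111.


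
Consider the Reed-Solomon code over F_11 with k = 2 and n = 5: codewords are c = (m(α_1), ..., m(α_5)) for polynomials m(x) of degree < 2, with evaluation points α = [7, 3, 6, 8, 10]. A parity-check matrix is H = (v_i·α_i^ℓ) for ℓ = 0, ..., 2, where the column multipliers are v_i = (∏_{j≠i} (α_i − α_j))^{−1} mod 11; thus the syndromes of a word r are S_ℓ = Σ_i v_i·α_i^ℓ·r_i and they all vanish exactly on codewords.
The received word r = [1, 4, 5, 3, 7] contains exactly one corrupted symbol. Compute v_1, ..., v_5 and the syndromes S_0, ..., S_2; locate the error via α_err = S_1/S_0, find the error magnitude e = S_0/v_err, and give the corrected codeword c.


S = (8, 4, 2), error at position 3, error magnitude e = 6, c = [1, 4, 10, 3, 7].

Step 1: column multipliers v_i = (∏_{j≠i}(α_i − α_j))^{−1} mod 11.
  i = 1 (α = 7): (7−3)(7−6)(7−8)(7−10) = 4·1·(−1)·(−3) = 12 ≡ 1, so v_1 = 1^{−1} = 1 (mod 11).
  i = 2 (α = 3): (3−7)(3−6)(3−8)(3−10) = (−4)·(−3)·(−5)·(−7) = 420 ≡ 2, so v_2 = 2^{−1} = 6 (mod 11).
  i = 3 (α = 6): (6−7)(6−3)(6−8)(6−10) = (−1)·3·(−2)·(−4) = −24 ≡ 9, so v_3 = 9^{−1} = 5 (mod 11).
  i = 4 (α = 8): (8−7)(8−3)(8−6)(8−10) = 1·5·2·(−2) = −20 ≡ 2, so v_4 = 2^{−1} = 6 (mod 11).
  i = 5 (α = 10): (10−7)(10−3)(10−6)(10−8) = 3·7·4·2 = 168 ≡ 3, so v_5 = 3^{−1} = 4 (mod 11).
  v = [1, 6, 5, 6, 4].
Step 2: syndromes of r = [1, 4, 5, 3, 7] (all sums mod 11).
  S_0 = Σ v_i r_i = 1·1 + 6·4 + 5·5 + 6·3 + 4·7 = 96 ≡ 8.
  S_1 = Σ v_i α_i r_i = 1·7·1 + 6·3·4 + 5·6·5 + 6·8·3 + 4·10·7 = 653 ≡ 4.
  α_i^2 mod 11 = [5, 9, 3, 9, 1].
  S_2 = Σ v_i α_i^2 r_i = 1·5·1 + 6·9·4 + 5·3·5 + 6·9·3 + 4·1·7 = 486 ≡ 2.
  S = (8, 4, 2) ≠ 0, so r is not a codeword (an error is present).
Step 3: locate the error. For a single error e at position i, S_ℓ = v_i·e·α_i^ℓ, so α_err = S_1/S_0.
  S_0^{−1} = 8^{−1} = 7 (mod 11), so α_err = 4·7 = 28 ≡ 6 = α_3. Error position i = 3.
  Consistency check: S_2/S_1 = 2·3 = 6 ≡ 6 = α_err ✓ (single-error assumption holds).
Step 4: error magnitude e = S_0/v_3 = S_0·∏_{j≠3}(α_3 − α_j) = 8·9 = 72 ≡ 6 (mod 11).
Step 5: correct position 3: c_3 = r_3 − e = 5 − 6 ≡ 10 (mod 11). Hence c = [1, 4, 10, 3, 7].
  Check: interpolating c through the α_i gives m(x) = 9 + 2·x (degree < 2) with m(α_i) = c_i for every i, so c is indeed a codeword.


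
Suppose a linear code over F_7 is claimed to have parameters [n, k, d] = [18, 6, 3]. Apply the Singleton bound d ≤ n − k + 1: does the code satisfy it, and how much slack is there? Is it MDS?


Singleton RHS = n − k + 1 = 13, slack = 10, bound satisfied, not MDS.

Singleton bound: d ≤ n − k + 1.
Here n = 18, k = 6, so n − k + 1 = 13.
Given d = 3, check d ≤ 13: YES.
Slack = (n − k + 1) − d = 10.
The code is NOT MDS (slack = 10 > 0).
Description: the claimed parameters are [18, 6, 3]_7; such a code would be non-MDS.


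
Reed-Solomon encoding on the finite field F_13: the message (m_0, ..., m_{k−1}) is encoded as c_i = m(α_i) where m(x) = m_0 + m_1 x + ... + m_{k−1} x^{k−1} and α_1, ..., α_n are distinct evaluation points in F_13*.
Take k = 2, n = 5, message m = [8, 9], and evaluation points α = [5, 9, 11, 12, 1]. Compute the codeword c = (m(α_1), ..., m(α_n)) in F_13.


c = [1, 11, 3, 12, 4]

Message polynomial: m(x) = 8 + 9·x (mod 13).
For each evaluation point α_i, compute m(α_i) mod 13:
  α_1 = 5: Horner steps 9 → 1, so m(5) = 1.
  α_2 = 9: Horner steps 9 → 11, so m(9) = 11.
  α_3 = 11: Horner steps 9 → 3, so m(11) = 3.
  α_4 = 12: Horner steps 9 → 12, so m(12) = 12.
  α_5 = 1: Horner steps 9 → 4, so m(1) = 4.
Codeword c = [1, 11, 3, 12, 4] ∈ F_13^5.


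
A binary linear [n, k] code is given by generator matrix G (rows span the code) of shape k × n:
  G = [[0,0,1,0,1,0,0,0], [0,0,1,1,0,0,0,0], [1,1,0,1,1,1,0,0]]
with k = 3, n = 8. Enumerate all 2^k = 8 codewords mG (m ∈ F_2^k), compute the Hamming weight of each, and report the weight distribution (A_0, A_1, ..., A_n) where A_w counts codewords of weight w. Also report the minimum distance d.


Weight distribution: A_0 = 1, A_2 = 3, A_3 = 1, A_5 = 3. Minimum distance d = 2.

Enumerate all 2^3 = 8 messages m ∈ F_2^3.
For each, compute codeword c = mG in F_2^8, then tally its weight.
  m = 000 → c = 00000000, weight = 0.
  m = 100 → c = 00101000, weight = 2.
  m = 010 → c = 00110000, weight = 2.
  m = 110 → c = 00011000, weight = 2.
  m = 001 → c = 11011100, weight = 5.
  m = 101 → c = 11110100, weight = 5.
  m = 011 → c = 11101100, weight = 5.
  m = 111 → c = 11000100, weight = 3.
Tally weights:
  weight 0: 1 codewords.
  weight 2: 3 codewords.
  weight 3: 1 codewords.
  weight 5: 3 codewords.
Minimum distance d = smallest w > 0 with A_w > 0 = 2.
Sanity: Σ A_w = 8 = 2^3 = 8 ✓.


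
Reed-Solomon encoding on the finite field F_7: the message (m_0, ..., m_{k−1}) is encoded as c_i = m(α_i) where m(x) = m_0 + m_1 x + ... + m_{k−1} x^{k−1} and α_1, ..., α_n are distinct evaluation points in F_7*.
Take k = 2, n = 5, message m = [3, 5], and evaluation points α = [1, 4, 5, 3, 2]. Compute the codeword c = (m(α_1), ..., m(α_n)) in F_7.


c = [1, 2, 0, 4, 6]

Message polynomial: m(x) = 3 + 5·x (mod 7).
For each evaluation point α_i, compute m(α_i) mod 7:
  α_1 = 1: Horner steps 5 → 1, so m(1) = 1.
  α_2 = 4: Horner steps 5 → 2, so m(4) = 2.
  α_3 = 5: Horner steps 5 → 0, so m(5) = 0.
  α_4 = 3: Horner steps 5 → 4, so m(3) = 4.
  α_5 = 2: Horner steps 5 → 6, so m(2) = 6.
Codeword c = [1, 2, 0, 4, 6] ∈ F_7^5.


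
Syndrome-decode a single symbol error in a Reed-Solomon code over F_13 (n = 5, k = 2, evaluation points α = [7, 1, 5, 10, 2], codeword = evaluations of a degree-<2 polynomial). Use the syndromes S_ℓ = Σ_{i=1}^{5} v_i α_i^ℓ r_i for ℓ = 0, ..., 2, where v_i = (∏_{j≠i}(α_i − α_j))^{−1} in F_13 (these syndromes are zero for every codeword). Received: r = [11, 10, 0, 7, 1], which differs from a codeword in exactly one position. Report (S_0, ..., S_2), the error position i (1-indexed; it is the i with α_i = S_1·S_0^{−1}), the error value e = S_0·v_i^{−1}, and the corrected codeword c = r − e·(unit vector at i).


S = (8, 4, 2), error at position 1, error magnitude e = 3, c = [8, 10, 0, 7, 1].

Step 1: column multipliers v_i = (∏_{j≠i}(α_i − α_j))^{−1} mod 13.
  i = 1 (α = 7): (7−1)(7−5)(7−10)(7−2) = 6·2·(−3)·5 = −180 ≡ 2, so v_1 = 2^{−1} = 7 (mod 13).
  i = 2 (α = 1): (1−7)(1−5)(1−10)(1−2) = (−6)·(−4)·(−9)·(−1) = 216 ≡ 8, so v_2 = 8^{−1} = 5 (mod 13).
  i = 3 (α = 5): (5−7)(5−1)(5−10)(5−2) = (−2)·4·(−5)·3 = 120 ≡ 3, so v_3 = 3^{−1} = 9 (mod 13).
  i = 4 (α = 10): (10−7)(10−1)(10−5)(10−2) = 3·9·5·8 = 1080 ≡ 1, so v_4 = 1^{−1} = 1 (mod 13).
  i = 5 (α = 2): (2−7)(2−1)(2−5)(2−10) = (−5)·1·(−3)·(−8) = −120 ≡ 10, so v_5 = 10^{−1} = 4 (mod 13).
  v = [7, 5, 9, 1, 4].
Step 2: syndromes of r = [11, 10, 0, 7, 1] (all sums mod 13).
  S_0 = Σ v_i r_i = 7·11 + 5·10 + 9·0 + 1·7 + 4·1 = 138 ≡ 8.
  S_1 = Σ v_i α_i r_i = 7·7·11 + 5·1·10 + 9·5·0 + 1·10·7 + 4·2·1 = 667 ≡ 4.
  α_i^2 mod 13 = [10, 1, 12, 9, 4].
  S_2 = Σ v_i α_i^2 r_i = 7·10·11 + 5·1·10 + 9·12·0 + 1·9·7 + 4·4·1 = 899 ≡ 2.
  S = (8, 4, 2) ≠ 0, so r is not a codeword (an error is present).
Step 3: locate the error. For a single error e at position i, S_ℓ = v_i·e·α_i^ℓ, so α_err = S_1/S_0.
  S_0^{−1} = 8^{−1} = 5 (mod 13), so α_err = 4·5 = 20 ≡ 7 = α_1. Error position i = 1.
  Consistency check: S_2/S_1 = 2·10 = 20 ≡ 7 = α_err ✓ (single-error assumption holds).
Step 4: error magnitude e = S_0/v_1 = S_0·∏_{j≠1}(α_1 − α_j) = 8·2 = 16 ≡ 3 (mod 13).
Step 5: correct position 1: c_1 = r_1 − e = 11 − 3 ≡ 8 (mod 13). Hence c = [8, 10, 0, 7, 1].
  Check: interpolating c through the α_i gives m(x) = 6 + 4·x (degree < 2) with m(α_i) = c_i for every i, so c is indeed a codeword.


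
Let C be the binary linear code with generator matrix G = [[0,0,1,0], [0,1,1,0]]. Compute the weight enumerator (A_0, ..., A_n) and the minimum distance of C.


Weight distribution: A_0 = 1, A_1 = 2, A_2 = 1. Minimum distance d = 1.

Enumerate all 2^2 = 4 messages m ∈ F_2^2.
For each, compute codeword c = mG in F_2^4, then tally its weight.
  m = 00 → c = 0000, weight = 0.
  m = 10 → c = 0010, weight = 1.
  m = 01 → c = 0110, weight = 2.
  m = 11 → c = 0100, weight = 1.
Tally weights:
  weight 0: 1 codewords.
  weight 1: 2 codewords.
  weight 2: 1 codewords.
Minimum distance d = smallest w > 0 with A_w > 0 = 1.
Sanity: Σ A_w = 4 = 2^2 = 4 ✓.


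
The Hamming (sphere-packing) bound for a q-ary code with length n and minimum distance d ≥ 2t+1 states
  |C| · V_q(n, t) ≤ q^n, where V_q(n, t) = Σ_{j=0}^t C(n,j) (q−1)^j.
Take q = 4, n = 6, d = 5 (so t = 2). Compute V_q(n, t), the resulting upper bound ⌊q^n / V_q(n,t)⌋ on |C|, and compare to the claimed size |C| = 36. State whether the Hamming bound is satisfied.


V_q(n, t) = 154, q^n = 4096, Hamming bound = 26, |C| = 36 > bound (violated).

Step 1: Compute V_q(n, t) = Σ_{j=0}^2 C(n, j) (q−1)^j.
  j = 0: C(6,0)·(3)^0 = 1·1 = 1.
  j = 1: C(6,1)·(3)^1 = 6·3 = 18.
  j = 2: C(6,2)·(3)^2 = 15·9 = 135.
  V_q(n, t) = 1 + 18 + 135 = 154.
Step 2: q^n = 4^6 = 4096.
Step 3: Hamming bound ⌊q^n / V_q(n,t)⌋ = ⌊4096/154⌋ = 26.
Step 4: Compare |C| = 36 to 26: violated.
The claimed |C| lies above the Hamming bound, so no 4-ary code of length 6 with d ≥ 5 can have 36 codewords.


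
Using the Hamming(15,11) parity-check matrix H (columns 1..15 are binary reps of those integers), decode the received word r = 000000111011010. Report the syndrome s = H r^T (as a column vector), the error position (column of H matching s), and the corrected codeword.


s = (1, 1, 1, 1)^T, error position = 15, corrected codeword c = 000000111011011

Compute s = H r^T mod 2 one row at a time:
  s_1 = 1 + 1 + 0 + 1 + 1 + 0 + 1 + 0 = 5 ≡ 1 (mod 2).
  s_2 = 0 + 0 + 0 + 1 + 1 + 0 + 1 + 0 = 3 ≡ 1 (mod 2).
  s_3 = 0 + 0 + 0 + 1 + 0 + 1 + 1 + 0 = 3 ≡ 1 (mod 2).
  s_4 = 0 + 0 + 0 + 1 + 1 + 1 + 0 + 0 = 3 ≡ 1 (mod 2).
s = (1, 1, 1, 1)^T — this equals column 15 of H (binary 1111), so error is at position 15.
Correct: flip bit 15 of r = 000000111011010 to get c = 000000111011011.


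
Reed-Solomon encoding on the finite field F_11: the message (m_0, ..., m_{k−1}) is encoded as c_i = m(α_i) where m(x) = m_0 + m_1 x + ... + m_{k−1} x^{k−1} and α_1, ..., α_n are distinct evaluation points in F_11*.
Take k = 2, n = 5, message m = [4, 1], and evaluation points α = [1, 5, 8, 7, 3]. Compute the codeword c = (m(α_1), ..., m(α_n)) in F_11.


c = [5, 9, 1, 0, 7]

Message polynomial: m(x) = 4 + 1·x (mod 11).
For each evaluation point α_i, compute m(α_i) mod 11:
  α_1 = 1: Horner steps 1 → 5, so m(1) = 5.
  α_2 = 5: Horner steps 1 → 9, so m(5) = 9.
  α_3 = 8: Horner steps 1 → 1, so m(8) = 1.
  α_4 = 7: Horner steps 1 → 0, so m(7) = 0.
  α_5 = 3: Horner steps 1 → 7, so m(3) = 7.
Codeword c = [5, 9, 1, 0, 7] ∈ F_11^5.


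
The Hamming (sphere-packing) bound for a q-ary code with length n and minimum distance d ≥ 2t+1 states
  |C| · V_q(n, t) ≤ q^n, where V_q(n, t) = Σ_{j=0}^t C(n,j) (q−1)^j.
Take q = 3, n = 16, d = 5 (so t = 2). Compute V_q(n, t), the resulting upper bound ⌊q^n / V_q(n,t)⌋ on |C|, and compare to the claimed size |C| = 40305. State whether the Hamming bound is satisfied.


V_q(n, t) = 513, q^n = 43046721, Hamming bound = 83911, |C| = 40305 ≤ bound (satisfied).

Step 1: Compute V_q(n, t) = Σ_{j=0}^2 C(n, j) (q−1)^j.
  j = 0: C(16,0)·(2)^0 = 1·1 = 1.
  j = 1: C(16,1)·(2)^1 = 16·2 = 32.
  j = 2: C(16,2)·(2)^2 = 120·4 = 480.
  V_q(n, t) = 1 + 32 + 480 = 513.
Step 2: q^n = 3^16 = 43046721.
Step 3: Hamming bound ⌊q^n / V_q(n,t)⌋ = ⌊43046721/513⌋ = 83911.
Step 4: Compare |C| = 40305 to 83911: satisfied.
The claimed |C| lies below the Hamming bound.


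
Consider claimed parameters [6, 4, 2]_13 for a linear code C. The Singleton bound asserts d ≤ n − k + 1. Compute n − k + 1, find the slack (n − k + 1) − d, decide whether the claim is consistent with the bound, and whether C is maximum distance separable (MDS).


Singleton RHS = n − k + 1 = 3, slack = 1, bound satisfied, not MDS.

Singleton bound: d ≤ n − k + 1.
Here n = 6, k = 4, so n − k + 1 = 3.
Given d = 2, check d ≤ 3: YES.
Slack = (n − k + 1) − d = 1.
The code is NOT MDS (slack = 1 > 0).
Description: the claimed parameters are [6, 4, 2]_13; such a code would be non-MDS.


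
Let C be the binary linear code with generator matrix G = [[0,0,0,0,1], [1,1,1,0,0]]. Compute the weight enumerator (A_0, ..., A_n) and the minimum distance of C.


Weight distribution: A_0 = 1, A_1 = 1, A_3 = 1, A_4 = 1. Minimum distance d = 1.

Enumerate all 2^2 = 4 messages m ∈ F_2^2.
For each, compute codeword c = mG in F_2^5, then tally its weight.
  m = 00 → c = 00000, weight = 0.
  m = 10 → c = 00001, weight = 1.
  m = 01 → c = 11100, weight = 3.
  m = 11 → c = 11101, weight = 4.
Tally weights:
  weight 0: 1 codewords.
  weight 1: 1 codewords.
  weight 3: 1 codewords.
  weight 4: 1 codewords.
Minimum distance d = smallest w > 0 with A_w > 0 = 1.
Sanity: Σ A_w = 4 = 2^2 = 4 ✓.


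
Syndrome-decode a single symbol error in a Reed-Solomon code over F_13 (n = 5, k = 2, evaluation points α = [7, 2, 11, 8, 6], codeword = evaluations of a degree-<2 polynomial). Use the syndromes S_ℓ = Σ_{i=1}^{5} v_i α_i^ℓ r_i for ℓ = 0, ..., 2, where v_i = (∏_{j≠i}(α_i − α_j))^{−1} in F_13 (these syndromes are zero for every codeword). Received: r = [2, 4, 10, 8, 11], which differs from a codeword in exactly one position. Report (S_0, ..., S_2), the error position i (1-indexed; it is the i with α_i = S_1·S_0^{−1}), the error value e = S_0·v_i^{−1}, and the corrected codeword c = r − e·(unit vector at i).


S = (11, 12, 6), error at position 1, error magnitude e = 12, c = [3, 4, 10, 8, 11].

Step 1: column multipliers v_i = (∏_{j≠i}(α_i − α_j))^{−1} mod 13.
  i = 1 (α = 7): (7−2)(7−11)(7−8)(7−6) = 5·(−4)·(−1)·1 = 20 ≡ 7, so v_1 = 7^{−1} = 2 (mod 13).
  i = 2 (α = 2): (2−7)(2−11)(2−8)(2−6) = (−5)·(−9)·(−6)·(−4) = 1080 ≡ 1, so v_2 = 1^{−1} = 1 (mod 13).
  i = 3 (α = 11): (11−7)(11−2)(11−8)(11−6) = 4·9·3·5 = 540 ≡ 7, so v_3 = 7^{−1} = 2 (mod 13).
  i = 4 (α = 8): (8−7)(8−2)(8−11)(8−6) = 1·6·(−3)·2 = −36 ≡ 3, so v_4 = 3^{−1} = 9 (mod 13).
  i = 5 (α = 6): (6−7)(6−2)(6−11)(6−8) = (−1)·4·(−5)·(−2) = −40 ≡ 12, so v_5 = 12^{−1} = 12 (mod 13).
  v = [2, 1, 2, 9, 12].
Step 2: syndromes of r = [2, 4, 10, 8, 11] (all sums mod 13).
  S_0 = Σ v_i r_i = 2·2 + 1·4 + 2·10 + 9·8 + 12·11 = 232 ≡ 11.
  S_1 = Σ v_i α_i r_i = 2·7·2 + 1·2·4 + 2·11·10 + 9·8·8 + 12·6·11 = 1624 ≡ 12.
  α_i^2 mod 13 = [10, 4, 4, 12, 10].
  S_2 = Σ v_i α_i^2 r_i = 2·10·2 + 1·4·4 + 2·4·10 + 9·12·8 + 12·10·11 = 2320 ≡ 6.
  S = (11, 12, 6) ≠ 0, so r is not a codeword (an error is present).
Step 3: locate the error. For a single error e at position i, S_ℓ = v_i·e·α_i^ℓ, so α_err = S_1/S_0.
  S_0^{−1} = 11^{−1} = 6 (mod 13), so α_err = 12·6 = 72 ≡ 7 = α_1. Error position i = 1.
  Consistency check: S_2/S_1 = 6·12 = 72 ≡ 7 = α_err ✓ (single-error assumption holds).
Step 4: error magnitude e = S_0/v_1 = S_0·∏_{j≠1}(α_1 − α_j) = 11·7 = 77 ≡ 12 (mod 13).
Step 5: correct position 1: c_1 = r_1 − e = 2 − 12 ≡ 3 (mod 13). Hence c = [3, 4, 10, 8, 11].
  Check: interpolating c through the α_i gives m(x) = 7 + 5·x (degree < 2) with m(α_i) = c_i for every i, so c is indeed a codeword.


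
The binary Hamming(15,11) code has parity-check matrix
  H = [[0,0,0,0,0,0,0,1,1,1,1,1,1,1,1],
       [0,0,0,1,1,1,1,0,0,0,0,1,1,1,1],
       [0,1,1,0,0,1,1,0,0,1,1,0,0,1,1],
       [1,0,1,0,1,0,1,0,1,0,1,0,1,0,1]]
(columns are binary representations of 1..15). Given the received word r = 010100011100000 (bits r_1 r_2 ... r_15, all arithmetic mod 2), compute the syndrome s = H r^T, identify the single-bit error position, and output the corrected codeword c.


s = (1, 1, 0, 1)^T, error position = 13, corrected codeword c = 010100011100100

Compute s = H r^T mod 2 one row at a time:
  s_1 = 1 + 1 + 1 + 0 + 0 + 0 + 0 + 0 = 3 ≡ 1 (mod 2).
  s_2 = 1 + 0 + 0 + 0 + 0 + 0 + 0 + 0 = 1 ≡ 1 (mod 2).
  s_3 = 1 + 0 + 0 + 0 + 1 + 0 + 0 + 0 = 2 ≡ 0 (mod 2).
  s_4 = 0 + 0 + 0 + 0 + 1 + 0 + 0 + 0 = 1 ≡ 1 (mod 2).
s = (1, 1, 0, 1)^T — this equals column 13 of H (binary 1101), so error is at position 13.
Correct: flip bit 13 of r = 010100011100000 to get c = 010100011100100.


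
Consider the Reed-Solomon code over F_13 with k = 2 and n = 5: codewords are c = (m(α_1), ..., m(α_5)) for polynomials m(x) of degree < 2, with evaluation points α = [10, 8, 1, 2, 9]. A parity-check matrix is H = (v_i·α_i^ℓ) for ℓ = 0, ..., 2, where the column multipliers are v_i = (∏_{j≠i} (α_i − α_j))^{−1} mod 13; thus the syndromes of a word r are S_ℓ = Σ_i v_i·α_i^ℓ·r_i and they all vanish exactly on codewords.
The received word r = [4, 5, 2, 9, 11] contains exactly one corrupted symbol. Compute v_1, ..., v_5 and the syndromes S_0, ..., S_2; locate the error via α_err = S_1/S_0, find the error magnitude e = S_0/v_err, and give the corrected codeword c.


S = (7, 1, 2), error at position 4, error magnitude e = 1, c = [4, 5, 2, 8, 11].

Step 1: column multipliers v_i = (∏_{j≠i}(α_i − α_j))^{−1} mod 13.
  i = 1 (α = 10): (10−8)(10−1)(10−2)(10−9) = 2·9·8·1 = 144 ≡ 1, so v_1 = 1^{−1} = 1 (mod 13).
  i = 2 (α = 8): (8−10)(8−1)(8−2)(8−9) = (−2)·7·6·(−1) = 84 ≡ 6, so v_2 = 6^{−1} = 11 (mod 13).
  i = 3 (α = 1): (1−10)(1−8)(1−2)(1−9) = (−9)·(−7)·(−1)·(−8) = 504 ≡ 10, so v_3 = 10^{−1} = 4 (mod 13).
  i = 4 (α = 2): (2−10)(2−8)(2−1)(2−9) = (−8)·(−6)·1·(−7) = −336 ≡ 2, so v_4 = 2^{−1} = 7 (mod 13).
  i = 5 (α = 9): (9−10)(9−8)(9−1)(9−2) = (−1)·1·8·7 = −56 ≡ 9, so v_5 = 9^{−1} = 3 (mod 13).
  v = [1, 11, 4, 7, 3].
Step 2: syndromes of r = [4, 5, 2, 9, 11] (all sums mod 13).
  S_0 = Σ v_i r_i = 1·4 + 11·5 + 4·2 + 7·9 + 3·11 = 163 ≡ 7.
  S_1 = Σ v_i α_i r_i = 1·10·4 + 11·8·5 + 4·1·2 + 7·2·9 + 3·9·11 = 911 ≡ 1.
  α_i^2 mod 13 = [9, 12, 1, 4, 3].
  S_2 = Σ v_i α_i^2 r_i = 1·9·4 + 11·12·5 + 4·1·2 + 7·4·9 + 3·3·11 = 1055 ≡ 2.
  S = (7, 1, 2) ≠ 0, so r is not a codeword (an error is present).
Step 3: locate the error. For a single error e at position i, S_ℓ = v_i·e·α_i^ℓ, so α_err = S_1/S_0.
  S_0^{−1} = 7^{−1} = 2 (mod 13), so α_err = 1·2 = 2 ≡ 2 = α_4. Error position i = 4.
  Consistency check: S_2/S_1 = 2·1 = 2 ≡ 2 = α_err ✓ (single-error assumption holds).
Step 4: error magnitude e = S_0/v_4 = S_0·∏_{j≠4}(α_4 − α_j) = 7·2 = 14 ≡ 1 (mod 13).
Step 5: correct position 4: c_4 = r_4 − e = 9 − 1 ≡ 8 (mod 13). Hence c = [4, 5, 2, 8, 11].
  Check: interpolating c through the α_i gives m(x) = 9 + 6·x (degree < 2) with m(α_i) = c_i for every i, so c is indeed a codeword.


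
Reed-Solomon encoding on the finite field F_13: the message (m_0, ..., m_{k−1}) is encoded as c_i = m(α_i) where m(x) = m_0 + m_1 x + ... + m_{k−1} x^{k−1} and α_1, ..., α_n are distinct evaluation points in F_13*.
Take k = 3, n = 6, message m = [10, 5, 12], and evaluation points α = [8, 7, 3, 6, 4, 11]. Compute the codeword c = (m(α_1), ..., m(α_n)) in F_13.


c = [12, 9, 3, 4, 1, 9]

Message polynomial: m(x) = 10 + 5·x + 12·x^2 (mod 13).
For each evaluation point α_i, compute m(α_i) mod 13:
  α_1 = 8: Horner steps 12 → 10 → 12, so m(8) = 12.
  α_2 = 7: Horner steps 12 → 11 → 9, so m(7) = 9.
  α_3 = 3: Horner steps 12 → 2 → 3, so m(3) = 3.
  α_4 = 6: Horner steps 12 → 12 → 4, so m(6) = 4.
  α_5 = 4: Horner steps 12 → 1 → 1, so m(4) = 1.
  α_6 = 11: Horner steps 12 → 7 → 9, so m(11) = 9.
Codeword c = [12, 9, 3, 4, 1, 9] ∈ F_13^6.


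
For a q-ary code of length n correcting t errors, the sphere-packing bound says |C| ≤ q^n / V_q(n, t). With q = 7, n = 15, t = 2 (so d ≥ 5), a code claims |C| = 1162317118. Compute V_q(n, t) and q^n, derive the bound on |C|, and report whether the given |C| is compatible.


V_q(n, t) = 3871, q^n = 4747561509943, Hamming bound = 1226443169, |C| = 1162317118 ≤ bound (satisfied).

Step 1: Compute V_q(n, t) = Σ_{j=0}^2 C(n, j) (q−1)^j.
  j = 0: C(15,0)·(6)^0 = 1·1 = 1.
  j = 1: C(15,1)·(6)^1 = 15·6 = 90.
  j = 2: C(15,2)·(6)^2 = 105·36 = 3780.
  V_q(n, t) = 1 + 90 + 3780 = 3871.
Step 2: q^n = 7^15 = 4747561509943.
Step 3: Hamming bound ⌊q^n / V_q(n,t)⌋ = ⌊4747561509943/3871⌋ = 1226443169.
Step 4: Compare |C| = 1162317118 to 1226443169: satisfied.
The claimed |C| lies below the Hamming bound.


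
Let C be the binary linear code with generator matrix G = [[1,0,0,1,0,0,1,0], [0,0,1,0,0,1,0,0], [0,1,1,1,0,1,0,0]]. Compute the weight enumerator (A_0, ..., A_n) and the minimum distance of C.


Weight distribution: A_0 = 1, A_2 = 2, A_3 = 2, A_4 = 1, A_5 = 2. Minimum distance d = 2.

Enumerate all 2^3 = 8 messages m ∈ F_2^3.
For each, compute codeword c = mG in F_2^8, then tally its weight.
  m = 000 → c = 00000000, weight = 0.
  m = 100 → c = 10010010, weight = 3.
  m = 010 → c = 00100100, weight = 2.
  m = 110 → c = 10110110, weight = 5.
  m = 001 → c = 01110100, weight = 4.
  m = 101 → c = 11100110, weight = 5.
  m = 011 → c = 01010000, weight = 2.
  m = 111 → c = 11000010, weight = 3.
Tally weights:
  weight 0: 1 codewords.
  weight 2: 2 codewords.
  weight 3: 2 codewords.
  weight 4: 1 codewords.
  weight 5: 2 codewords.
Minimum distance d = smallest w > 0 with A_w > 0 = 2.
Sanity: Σ A_w = 8 = 2^3 = 8 ✓.


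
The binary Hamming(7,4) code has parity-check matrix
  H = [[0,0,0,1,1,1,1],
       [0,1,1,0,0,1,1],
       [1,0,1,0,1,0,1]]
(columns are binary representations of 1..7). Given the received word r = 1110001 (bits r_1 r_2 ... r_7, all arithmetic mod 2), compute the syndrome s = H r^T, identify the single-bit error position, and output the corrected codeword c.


s = (1, 1, 1)^T, error position = 7, corrected codeword c = 1110000

Compute s = H r^T mod 2 one row at a time:
  s_1 = 0 + 0 + 0 + 1 = 1 ≡ 1 (mod 2).
  s_2 = 1 + 1 + 0 + 1 = 3 ≡ 1 (mod 2).
  s_3 = 1 + 1 + 0 + 1 = 3 ≡ 1 (mod 2).
s = (1, 1, 1)^T — this equals column 7 of H (binary 111), so error is at position 7.
Correct: flip bit 7 of r = 1110001 to get c = 1110000.


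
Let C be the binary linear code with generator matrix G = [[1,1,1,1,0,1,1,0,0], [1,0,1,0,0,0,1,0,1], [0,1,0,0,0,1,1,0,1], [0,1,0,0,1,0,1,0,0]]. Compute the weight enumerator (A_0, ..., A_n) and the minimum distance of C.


Weight distribution: A_0 = 1, A_2 = 1, A_3 = 3, A_4 = 5, A_5 = 4, A_6 = 1, A_7 = 1. Minimum distance d = 2.

Enumerate all 2^4 = 16 messages m ∈ F_2^4.
For each, compute codeword c = mG in F_2^9, then tally its weight.
  m = 0000 → c = 000000000, weight = 0.
  m = 1000 → c = 111101100, weight = 6.
  m = 0100 → c = 101000101, weight = 4.
  m = 1100 → c = 010101001, weight = 4.
  m = 0010 → c = 010001101, weight = 4.
  m = 1010 → c = 101100001, weight = 4.
  m = 0110 → c = 111001000, weight = 4.
  m = 1110 → c = 000100100, weight = 2.
  m = 0001 → c = 010010100, weight = 3.
  m = 1001 → c = 101111000, weight = 5.
  m = 0101 → c = 111010001, weight = 5.
  m = 1101 → c = 000111101, weight = 5.
  m = 0011 → c = 000011001, weight = 3.
  m = 1011 → c = 111110101, weight = 7.
  m = 0111 → c = 101011100, weight = 5.
  m = 1111 → c = 010110000, weight = 3.
Tally weights:
  weight 0: 1 codewords.
  weight 2: 1 codewords.
  weight 3: 3 codewords.
  weight 4: 5 codewords.
  weight 5: 4 codewords.
  weight 6: 1 codewords.
  weight 7: 1 codewords.
Minimum distance d = smallest w > 0 with A_w > 0 = 2.
Sanity: Σ A_w = 16 = 2^4 = 16 ✓.


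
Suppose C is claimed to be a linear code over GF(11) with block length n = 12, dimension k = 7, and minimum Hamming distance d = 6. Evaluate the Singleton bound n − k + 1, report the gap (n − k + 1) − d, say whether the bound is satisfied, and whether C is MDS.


Singleton RHS = n − k + 1 = 6, slack = 0, bound satisfied, MDS.

Singleton bound: d ≤ n − k + 1.
Here n = 12, k = 7, so n − k + 1 = 6.
Given d = 6, check d ≤ 6: YES.
Slack = (n − k + 1) − d = 0.
The code is MDS (slack = 0).
Description: the claimed parameters are [12, 7, 6]_11; such a code would be MDS (meets Singleton bound).


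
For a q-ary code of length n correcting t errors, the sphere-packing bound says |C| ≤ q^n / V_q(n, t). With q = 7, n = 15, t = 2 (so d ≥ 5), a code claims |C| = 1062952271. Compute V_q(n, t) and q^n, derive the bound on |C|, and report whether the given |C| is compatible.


V_q(n, t) = 3871, q^n = 4747561509943, Hamming bound = 1226443169, |C| = 1062952271 ≤ bound (satisfied).

Step 1: Compute V_q(n, t) = Σ_{j=0}^2 C(n, j) (q−1)^j.
  j = 0: C(15,0)·(6)^0 = 1·1 = 1.
  j = 1: C(15,1)·(6)^1 = 15·6 = 90.
  j = 2: C(15,2)·(6)^2 = 105·36 = 3780.
  V_q(n, t) = 1 + 90 + 3780 = 3871.
Step 2: q^n = 7^15 = 4747561509943.
Step 3: Hamming bound ⌊q^n / V_q(n,t)⌋ = ⌊4747561509943/3871⌋ = 1226443169.
Step 4: Compare |C| = 1062952271 to 1226443169: satisfied.
The claimed |C| lies below the Hamming bound.


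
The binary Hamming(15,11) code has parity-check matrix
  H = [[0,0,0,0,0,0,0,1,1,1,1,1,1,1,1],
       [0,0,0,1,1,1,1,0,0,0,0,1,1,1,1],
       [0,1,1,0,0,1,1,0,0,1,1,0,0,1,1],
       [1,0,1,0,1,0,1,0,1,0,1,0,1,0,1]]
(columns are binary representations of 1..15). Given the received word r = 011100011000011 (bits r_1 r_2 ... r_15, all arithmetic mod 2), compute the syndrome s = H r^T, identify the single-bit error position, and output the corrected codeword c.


s = (0, 1, 0, 1)^T, error position = 5, corrected codeword c = 011110011000011

Compute s = H r^T mod 2 one row at a time:
  s_1 = 1 + 1 + 0 + 0 + 0 + 0 + 1 + 1 = 4 ≡ 0 (mod 2).
  s_2 = 1 + 0 + 0 + 0 + 0 + 0 + 1 + 1 = 3 ≡ 1 (mod 2).
  s_3 = 1 + 1 + 0 + 0 + 0 + 0 + 1 + 1 = 4 ≡ 0 (mod 2).
  s_4 = 0 + 1 + 0 + 0 + 1 + 0 + 0 + 1 = 3 ≡ 1 (mod 2).
s = (0, 1, 0, 1)^T — this equals column 5 of H (binary 0101), so error is at position 5.
Correct: flip bit 5 of r = 011100011000011 to get c = 011110011000011.


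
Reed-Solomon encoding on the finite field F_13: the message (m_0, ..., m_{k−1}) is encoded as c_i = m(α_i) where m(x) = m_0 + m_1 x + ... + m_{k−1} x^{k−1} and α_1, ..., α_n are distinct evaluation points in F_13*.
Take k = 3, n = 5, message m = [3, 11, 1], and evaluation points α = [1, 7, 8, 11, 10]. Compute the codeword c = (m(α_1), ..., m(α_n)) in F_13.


c = [2, 12, 12, 11, 5]

Message polynomial: m(x) = 3 + 11·x + 1·x^2 (mod 13).
For each evaluation point α_i, compute m(α_i) mod 13:
  α_1 = 1: Horner steps 1 → 12 → 2, so m(1) = 2.
  α_2 = 7: Horner steps 1 → 5 → 12, so m(7) = 12.
  α_3 = 8: Horner steps 1 → 6 → 12, so m(8) = 12.
  α_4 = 11: Horner steps 1 → 9 → 11, so m(11) = 11.
  α_5 = 10: Horner steps 1 → 8 → 5, so m(10) = 5.
Codeword c = [2, 12, 12, 11, 5] ∈ F_13^5.


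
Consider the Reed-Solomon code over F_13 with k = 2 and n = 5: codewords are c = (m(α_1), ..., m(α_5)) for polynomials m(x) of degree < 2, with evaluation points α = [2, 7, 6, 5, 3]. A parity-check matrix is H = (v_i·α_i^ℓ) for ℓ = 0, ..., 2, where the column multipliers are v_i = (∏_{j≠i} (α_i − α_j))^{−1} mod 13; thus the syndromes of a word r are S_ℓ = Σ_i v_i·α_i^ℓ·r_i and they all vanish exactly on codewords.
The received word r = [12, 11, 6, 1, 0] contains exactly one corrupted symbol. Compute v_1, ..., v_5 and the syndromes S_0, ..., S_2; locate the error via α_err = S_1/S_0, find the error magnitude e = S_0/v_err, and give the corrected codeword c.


S = (11, 7, 8), error at position 5, error magnitude e = 9, c = [12, 11, 6, 1, 4].

Step 1: column multipliers v_i = (∏_{j≠i}(α_i − α_j))^{−1} mod 13.
  i = 1 (α = 2): (2−7)(2−6)(2−5)(2−3) = (−5)·(−4)·(−3)·(−1) = 60 ≡ 8, so v_1 = 8^{−1} = 5 (mod 13).
  i = 2 (α = 7): (7−2)(7−6)(7−5)(7−3) = 5·1·2·4 = 40 ≡ 1, so v_2 = 1^{−1} = 1 (mod 13).
  i = 3 (α = 6): (6−2)(6−7)(6−5)(6−3) = 4·(−1)·1·3 = −12 ≡ 1, so v_3 = 1^{−1} = 1 (mod 13).
  i = 4 (α = 5): (5−2)(5−7)(5−6)(5−3) = 3·(−2)·(−1)·2 = 12 ≡ 12, so v_4 = 12^{−1} = 12 (mod 13).
  i = 5 (α = 3): (3−2)(3−7)(3−6)(3−5) = 1·(−4)·(−3)·(−2) = −24 ≡ 2, so v_5 = 2^{−1} = 7 (mod 13).
  v = [5, 1, 1, 12, 7].
Step 2: syndromes of r = [12, 11, 6, 1, 0] (all sums mod 13).
  S_0 = Σ v_i r_i = 5·12 + 1·11 + 1·6 + 12·1 + 7·0 = 89 ≡ 11.
  S_1 = Σ v_i α_i r_i = 5·2·12 + 1·7·11 + 1·6·6 + 12·5·1 + 7·3·0 = 293 ≡ 7.
  α_i^2 mod 13 = [4, 10, 10, 12, 9].
  S_2 = Σ v_i α_i^2 r_i = 5·4·12 + 1·10·11 + 1·10·6 + 12·12·1 + 7·9·0 = 554 ≡ 8.
  S = (11, 7, 8) ≠ 0, so r is not a codeword (an error is present).
Step 3: locate the error. For a single error e at position i, S_ℓ = v_i·e·α_i^ℓ, so α_err = S_1/S_0.
  S_0^{−1} = 11^{−1} = 6 (mod 13), so α_err = 7·6 = 42 ≡ 3 = α_5. Error position i = 5.
  Consistency check: S_2/S_1 = 8·2 = 16 ≡ 3 = α_err ✓ (single-error assumption holds).
Step 4: error magnitude e = S_0/v_5 = S_0·∏_{j≠5}(α_5 − α_j) = 11·2 = 22 ≡ 9 (mod 13).
Step 5: correct position 5: c_5 = r_5 − e = 0 − 9 ≡ 4 (mod 13). Hence c = [12, 11, 6, 1, 4].
  Check: interpolating c through the α_i gives m(x) = 2 + 5·x (degree < 2) with m(α_i) = c_i for every i, so c is indeed a codeword.


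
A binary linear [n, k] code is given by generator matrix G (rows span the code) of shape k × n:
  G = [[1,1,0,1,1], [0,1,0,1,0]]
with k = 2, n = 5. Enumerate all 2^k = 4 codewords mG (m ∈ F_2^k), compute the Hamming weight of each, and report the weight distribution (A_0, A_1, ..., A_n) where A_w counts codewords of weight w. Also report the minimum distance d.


Weight distribution: A_0 = 1, A_2 = 2, A_4 = 1. Minimum distance d = 2.

Enumerate all 2^2 = 4 messages m ∈ F_2^2.
For each, compute codeword c = mG in F_2^5, then tally its weight.
  m = 00 → c = 00000, weight = 0.
  m = 10 → c = 11011, weight = 4.
  m = 01 → c = 01010, weight = 2.
  m = 11 → c = 10001, weight = 2.
Tally weights:
  weight 0: 1 codewords.
  weight 2: 2 codewords.
  weight 4: 1 codewords.
Minimum distance d = smallest w > 0 with A_w > 0 = 2.
Sanity: Σ A_w = 4 = 2^2 = 4 ✓.


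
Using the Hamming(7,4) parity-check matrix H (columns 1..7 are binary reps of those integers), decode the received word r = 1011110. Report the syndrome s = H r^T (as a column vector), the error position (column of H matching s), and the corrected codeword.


s = (1, 0, 1)^T, error position = 5, corrected codeword c = 1011010

Compute s = H r^T mod 2 one row at a time:
  s_1 = 1 + 1 + 1 + 0 = 3 ≡ 1 (mod 2).
  s_2 = 0 + 1 + 1 + 0 = 2 ≡ 0 (mod 2).
  s_3 = 1 + 1 + 1 + 0 = 3 ≡ 1 (mod 2).
s = (1, 0, 1)^T — this equals column 5 of H (binary 101), so error is at position 5.
Correct: flip bit 5 of r = 1011110 to get c = 1011010.


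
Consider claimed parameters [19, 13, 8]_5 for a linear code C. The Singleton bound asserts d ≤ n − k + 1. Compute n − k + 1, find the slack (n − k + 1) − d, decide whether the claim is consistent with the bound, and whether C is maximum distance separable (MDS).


Singleton RHS = n − k + 1 = 7, slack = -1, bound violated (no such code; not MDS).

Singleton bound: d ≤ n − k + 1.
Here n = 19, k = 13, so n − k + 1 = 7.
Given d = 8, check d ≤ 7: NO.
Slack = (n − k + 1) − d = -1.
The slack is negative: d = 8 exceeds n − k + 1 = 7 by 1, so the Singleton bound is violated and no linear [19, 13, 8]_5 code can exist. In particular it is not MDS (MDS requires d = n − k + 1 exactly).
Description: the claimed parameters are [19, 13, 8]_5; such a code would be impossible (violates the Singleton bound).


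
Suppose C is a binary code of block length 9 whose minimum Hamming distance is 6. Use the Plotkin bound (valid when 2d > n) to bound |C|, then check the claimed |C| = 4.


Plotkin bound M ≤ 4; given |C| = 4 ≤ bound (satisfied).

Check applicability: 2d = 12, n = 9.
2d − n = 3 > 0, so Plotkin applies.
Compute d/(2d−n) = 6/3 ≈ 2.0000.
⌊d/(2d−n)⌋ = 2.
Plotkin bound: M ≤ 2·2 = 4.
Given |C| = 4, check: satisfied.
This |C| is at the Plotkin bound.


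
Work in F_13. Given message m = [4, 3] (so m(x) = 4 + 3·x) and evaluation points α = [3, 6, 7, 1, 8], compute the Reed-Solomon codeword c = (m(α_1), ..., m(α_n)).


c = [0, 9, 12, 7, 2]

Message polynomial: m(x) = 4 + 3·x (mod 13).
For each evaluation point α_i, compute m(α_i) mod 13:
  α_1 = 3: Horner steps 3 → 0, so m(3) = 0.
  α_2 = 6: Horner steps 3 → 9, so m(6) = 9.
  α_3 = 7: Horner steps 3 → 12, so m(7) = 12.
  α_4 = 1: Horner steps 3 → 7, so m(1) = 7.
  α_5 = 8: Horner steps 3 → 2, so m(8) = 2.
Codeword c = [0, 9, 12, 7, 2] ∈ F_13^5.


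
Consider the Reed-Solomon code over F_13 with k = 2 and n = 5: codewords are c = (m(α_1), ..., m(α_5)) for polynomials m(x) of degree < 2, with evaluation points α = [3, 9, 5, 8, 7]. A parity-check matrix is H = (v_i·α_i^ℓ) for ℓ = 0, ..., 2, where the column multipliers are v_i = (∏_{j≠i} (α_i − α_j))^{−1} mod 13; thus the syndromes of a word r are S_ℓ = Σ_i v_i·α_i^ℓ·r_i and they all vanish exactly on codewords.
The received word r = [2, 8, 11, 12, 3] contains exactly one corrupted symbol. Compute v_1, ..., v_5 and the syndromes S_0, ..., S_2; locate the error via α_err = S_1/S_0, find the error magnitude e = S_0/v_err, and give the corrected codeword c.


S = (8, 11, 7), error at position 1, error magnitude e = 9, c = [6, 8, 11, 12, 3].

Step 1: column multipliers v_i = (∏_{j≠i}(α_i − α_j))^{−1} mod 13.
  i = 1 (α = 3): (3−9)(3−5)(3−8)(3−7) = (−6)·(−2)·(−5)·(−4) = 240 ≡ 6, so v_1 = 6^{−1} = 11 (mod 13).
  i = 2 (α = 9): (9−3)(9−5)(9−8)(9−7) = 6·4·1·2 = 48 ≡ 9, so v_2 = 9^{−1} = 3 (mod 13).
  i = 3 (α = 5): (5−3)(5−9)(5−8)(5−7) = 2·(−4)·(−3)·(−2) = −48 ≡ 4, so v_3 = 4^{−1} = 10 (mod 13).
  i = 4 (α = 8): (8−3)(8−9)(8−5)(8−7) = 5·(−1)·3·1 = −15 ≡ 11, so v_4 = 11^{−1} = 6 (mod 13).
  i = 5 (α = 7): (7−3)(7−9)(7−5)(7−8) = 4·(−2)·2·(−1) = 16 ≡ 3, so v_5 = 3^{−1} = 9 (mod 13).
  v = [11, 3, 10, 6, 9].
Step 2: syndromes of r = [2, 8, 11, 12, 3] (all sums mod 13).
  S_0 = Σ v_i r_i = 11·2 + 3·8 + 10·11 + 6·12 + 9·3 = 255 ≡ 8.
  S_1 = Σ v_i α_i r_i = 11·3·2 + 3·9·8 + 10·5·11 + 6·8·12 + 9·7·3 = 1597 ≡ 11.
  α_i^2 mod 13 = [9, 3, 12, 12, 10].
  S_2 = Σ v_i α_i^2 r_i = 11·9·2 + 3·3·8 + 10·12·11 + 6·12·12 + 9·10·3 = 2724 ≡ 7.
  S = (8, 11, 7) ≠ 0, so r is not a codeword (an error is present).
Step 3: locate the error. For a single error e at position i, S_ℓ = v_i·e·α_i^ℓ, so α_err = S_1/S_0.
  S_0^{−1} = 8^{−1} = 5 (mod 13), so α_err = 11·5 = 55 ≡ 3 = α_1. Error position i = 1.
  Consistency check: S_2/S_1 = 7·6 = 42 ≡ 3 = α_err ✓ (single-error assumption holds).
Step 4: error magnitude e = S_0/v_1 = S_0·∏_{j≠1}(α_1 − α_j) = 8·6 = 48 ≡ 9 (mod 13).
Step 5: correct position 1: c_1 = r_1 − e = 2 − 9 ≡ 6 (mod 13). Hence c = [6, 8, 11, 12, 3].
  Check: interpolating c through the α_i gives m(x) = 5 + 9·x (degree < 2) with m(α_i) = c_i for every i, so c is indeed a codeword.


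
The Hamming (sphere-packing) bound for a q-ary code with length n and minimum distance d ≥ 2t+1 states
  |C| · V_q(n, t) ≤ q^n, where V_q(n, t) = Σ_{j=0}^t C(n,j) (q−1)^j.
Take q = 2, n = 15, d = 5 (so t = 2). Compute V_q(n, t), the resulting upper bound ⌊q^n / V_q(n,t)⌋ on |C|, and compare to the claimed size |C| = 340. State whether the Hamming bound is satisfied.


V_q(n, t) = 121, q^n = 32768, Hamming bound = 270, |C| = 340 > bound (violated).

Step 1: Compute V_q(n, t) = Σ_{j=0}^2 C(n, j) (q−1)^j.
  j = 0: C(15,0)·(1)^0 = 1·1 = 1.
  j = 1: C(15,1)·(1)^1 = 15·1 = 15.
  j = 2: C(15,2)·(1)^2 = 105·1 = 105.
  V_q(n, t) = 1 + 15 + 105 = 121.
Step 2: q^n = 2^15 = 32768.
Step 3: Hamming bound ⌊q^n / V_q(n,t)⌋ = ⌊32768/121⌋ = 270.
Step 4: Compare |C| = 340 to 270: violated.
The claimed |C| lies above the Hamming bound, so no 2-ary code of length 15 with d ≥ 5 can have 340 codewords.
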